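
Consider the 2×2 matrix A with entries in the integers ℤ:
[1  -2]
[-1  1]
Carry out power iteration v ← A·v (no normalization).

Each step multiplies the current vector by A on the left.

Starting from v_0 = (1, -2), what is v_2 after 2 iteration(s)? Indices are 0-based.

v_2 = (11, -8)

v_0 = (1, -2).
v_1 = A·v_0 = (5, -3).
v_2 = A·v_1 = (11, -8).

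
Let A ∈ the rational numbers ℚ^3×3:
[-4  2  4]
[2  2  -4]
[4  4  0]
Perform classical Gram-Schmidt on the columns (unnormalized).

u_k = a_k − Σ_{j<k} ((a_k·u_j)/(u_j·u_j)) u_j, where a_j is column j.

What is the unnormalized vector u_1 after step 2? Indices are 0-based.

u_1 = (10/3, 4/3, 8/3)

Step 1: u_0 = a_0 = (-4, 2, 4).
Step 2: u_1 = a_1 − (1/3)·u_0 = (10/3, 4/3, 8/3).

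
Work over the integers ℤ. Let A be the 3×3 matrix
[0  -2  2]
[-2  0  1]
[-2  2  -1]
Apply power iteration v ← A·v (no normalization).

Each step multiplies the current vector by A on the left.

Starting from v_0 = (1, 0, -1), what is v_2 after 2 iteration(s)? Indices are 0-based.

v_2 = (4, 3, -1)

v_0 = (1, 0, -1).
v_1 = A·v_0 = (-2, -3, -1).
v_2 = A·v_1 = (4, 3, -1).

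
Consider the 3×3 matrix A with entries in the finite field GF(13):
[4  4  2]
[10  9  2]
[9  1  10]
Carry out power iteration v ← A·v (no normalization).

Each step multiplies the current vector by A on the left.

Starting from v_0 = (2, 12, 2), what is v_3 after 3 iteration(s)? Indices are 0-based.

v_3 = (4, 1, 9)

v_0 = (2, 12, 2).
v_1 = A·v_0 = (8, 2, 11).
v_2 = A·v_1 = (10, 3, 2).
v_3 = A·v_2 = (4, 1, 9).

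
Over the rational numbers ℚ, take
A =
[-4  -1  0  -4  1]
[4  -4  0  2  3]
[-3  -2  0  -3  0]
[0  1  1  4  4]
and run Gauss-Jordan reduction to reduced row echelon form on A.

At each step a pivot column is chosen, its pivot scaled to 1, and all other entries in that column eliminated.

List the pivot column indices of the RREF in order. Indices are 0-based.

[1] R0 /= -4  ⇒  (1, 1/4, 0, 1, -1/4)
     R1 -= 4·R0  ⇒  (0, -5, 0, -2, 4)
     R2 -= -3·R0  ⇒  (0, -5/4, 0, 0, -3/4)
[2] R1 /= -5  ⇒  (0, 1, 0, 2/5, -4/5)
     R0 -= 1/4·R1  ⇒  (1, 0, 0, 9/10, -1/20)
     R2 -= -5/4·R1  ⇒  (0, 0, 0, 1/2, -7/4)
     R3 -= 1·R1  ⇒  (0, 0, 1, 18/5, 24/5)
[3] R2 <-> R3
[3] R2 /= 1  ⇒  (0, 0, 1, 18/5, 24/5)
[4] R3 /= 1/2  ⇒  (0, 0, 0, 1, -7/2)
     R0 -= 9/10·R3  ⇒  (1, 0, 0, 0, 31/10)
     R1 -= 2/5·R3  ⇒  (0, 1, 0, 0, 3/5)
     R2 -= 18/5·R3  ⇒  (0, 0, 1, 0, 87/5)

pivot columns: 0, 1, 2, 3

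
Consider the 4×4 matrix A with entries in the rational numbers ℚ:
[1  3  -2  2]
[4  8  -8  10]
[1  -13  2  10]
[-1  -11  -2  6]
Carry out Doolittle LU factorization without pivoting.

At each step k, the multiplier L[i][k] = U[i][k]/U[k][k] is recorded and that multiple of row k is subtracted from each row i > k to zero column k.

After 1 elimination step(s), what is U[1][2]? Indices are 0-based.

[col 0] pivot 1
  R1 -= 4*R0 → (0, -4, 0, 2)  (L[1][0] := 4)
  R2 -= 1*R0 → (0, -16, 4, 8)  (L[2][0] := 1)
  R3 -= -1*R0 → (0, -8, -4, 8)  (L[3][0] := -1)

U[1][2] = 0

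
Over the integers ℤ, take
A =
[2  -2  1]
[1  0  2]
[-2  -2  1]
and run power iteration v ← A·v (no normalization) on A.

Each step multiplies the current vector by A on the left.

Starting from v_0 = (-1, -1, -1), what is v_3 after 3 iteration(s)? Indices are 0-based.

v_0 = (-1, -1, -1).
v_1 = A·v_0 = (-1, -3, 3).
v_2 = A·v_1 = (7, 5, 11).
v_3 = A·v_2 = (15, 29, -13).

v_3 = (15, 29, -13)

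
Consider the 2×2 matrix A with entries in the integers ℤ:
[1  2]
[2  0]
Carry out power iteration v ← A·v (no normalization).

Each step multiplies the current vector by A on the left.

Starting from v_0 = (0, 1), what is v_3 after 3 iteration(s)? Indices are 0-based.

v_3 = (10, 4)

v_0 = (0, 1).
v_1 = A·v_0 = (2, 0).
v_2 = A·v_1 = (2, 4).
v_3 = A·v_2 = (10, 4).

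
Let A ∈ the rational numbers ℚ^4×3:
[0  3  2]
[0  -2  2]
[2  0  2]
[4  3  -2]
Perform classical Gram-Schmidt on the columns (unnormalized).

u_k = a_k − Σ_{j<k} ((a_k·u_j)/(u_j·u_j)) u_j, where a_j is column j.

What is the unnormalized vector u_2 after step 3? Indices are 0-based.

u_2 = (86/37, 66/37, 84/37, -42/37)

Step 1: u_0 = a_0 = (0, 0, 2, 4).
Step 2: u_1 = a_1 − (3/5)·u_0 = (3, -2, -6/5, 3/5).
Step 3: u_2 = a_2 − (-1/5)·u_0 − (-4/37)·u_1 = (86/37, 66/37, 84/37, -42/37).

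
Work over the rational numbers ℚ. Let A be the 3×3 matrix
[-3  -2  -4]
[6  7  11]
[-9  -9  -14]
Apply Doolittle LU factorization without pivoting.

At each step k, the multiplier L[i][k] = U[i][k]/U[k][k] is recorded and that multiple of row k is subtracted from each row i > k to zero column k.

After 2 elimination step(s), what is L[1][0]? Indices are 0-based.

L[1][0] = -2

Step 1: pivot at (0,0) is -3.
  row1 ← row1 − (-2)·row0  ⇒  L[1][0]=-2, U row1=(0, 3, 3)
  row2 ← row2 − (3)·row0  ⇒  L[2][0]=3, U row2=(0, -3, -2)
Step 2: pivot at (1,1) is 3.
  row2 ← row2 − (-1)·row1  ⇒  L[2][1]=-1, U row2=(0, 0, 1)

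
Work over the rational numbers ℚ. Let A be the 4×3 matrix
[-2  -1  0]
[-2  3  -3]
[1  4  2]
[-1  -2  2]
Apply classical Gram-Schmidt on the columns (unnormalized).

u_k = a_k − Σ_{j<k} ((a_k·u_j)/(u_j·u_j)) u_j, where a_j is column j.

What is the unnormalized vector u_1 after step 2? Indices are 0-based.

Step 1: u_0 = a_0 = (-2, -2, 1, -1).
Step 2: u_1 = a_1 − (1/5)·u_0 = (-3/5, 17/5, 19/5, -9/5).

u_1 = (-3/5, 17/5, 19/5, -9/5)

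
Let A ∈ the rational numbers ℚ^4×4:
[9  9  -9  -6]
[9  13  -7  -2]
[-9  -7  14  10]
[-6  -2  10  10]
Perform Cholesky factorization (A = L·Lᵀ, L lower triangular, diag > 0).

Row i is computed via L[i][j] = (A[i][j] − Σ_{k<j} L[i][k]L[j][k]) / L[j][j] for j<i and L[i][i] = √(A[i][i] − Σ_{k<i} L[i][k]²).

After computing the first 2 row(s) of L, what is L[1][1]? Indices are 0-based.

L[1][1] = 2

Step 1: L[0][0] = √(9) = 3.
  L[1][0] = (9) / L[0][0] = 3.
Step 2: L[1][1] = √(4) = 2.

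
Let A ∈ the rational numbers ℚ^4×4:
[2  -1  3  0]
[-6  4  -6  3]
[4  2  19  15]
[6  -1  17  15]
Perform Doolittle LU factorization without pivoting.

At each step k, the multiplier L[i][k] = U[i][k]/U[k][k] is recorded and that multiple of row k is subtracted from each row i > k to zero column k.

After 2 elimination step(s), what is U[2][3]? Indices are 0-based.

Step 1: pivot at (0,0) is 2.
  row1 ← row1 − (-3)·row0  ⇒  L[1][0]=-3, U row1=(0, 1, 3, 3)
  row2 ← row2 − (2)·row0  ⇒  L[2][0]=2, U row2=(0, 4, 13, 15)
  row3 ← row3 − (3)·row0  ⇒  L[3][0]=3, U row3=(0, 2, 8, 15)
Step 2: pivot at (1,1) is 1.
  row2 ← row2 − (4)·row1  ⇒  L[2][1]=4, U row2=(0, 0, 1, 3)
  row3 ← row3 − (2)·row1  ⇒  L[3][1]=2, U row3=(0, 0, 2, 9)

U[2][3] = 3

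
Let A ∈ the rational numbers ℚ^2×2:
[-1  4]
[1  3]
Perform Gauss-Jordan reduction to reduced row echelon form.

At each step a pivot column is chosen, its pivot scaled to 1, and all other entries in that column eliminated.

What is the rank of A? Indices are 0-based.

[1] R0 /= -1  ⇒  (1, -4)
     R1 -= 1·R0  ⇒  (0, 7)
[2] R1 /= 7  ⇒  (0, 1)
     R0 -= -4·R1  ⇒  (1, 0)

rank = 2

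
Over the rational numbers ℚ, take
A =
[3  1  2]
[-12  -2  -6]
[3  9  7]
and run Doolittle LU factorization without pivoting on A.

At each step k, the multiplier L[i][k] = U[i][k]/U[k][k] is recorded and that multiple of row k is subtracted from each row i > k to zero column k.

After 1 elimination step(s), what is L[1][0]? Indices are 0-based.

Step 1: pivot at (0,0) is 3.
  row1 ← row1 − (-4)·row0  ⇒  L[1][0]=-4, U row1=(0, 2, 2)
  row2 ← row2 − (1)·row0  ⇒  L[2][0]=1, U row2=(0, 8, 5)

L[1][0] = -4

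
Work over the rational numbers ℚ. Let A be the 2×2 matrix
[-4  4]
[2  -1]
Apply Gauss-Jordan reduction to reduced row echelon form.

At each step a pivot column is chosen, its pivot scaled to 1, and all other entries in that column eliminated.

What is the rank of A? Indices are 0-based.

[1] R0 /= -4  ⇒  (1, -1)
     R1 -= 2·R0  ⇒  (0, 1)
[2] R1 /= 1  ⇒  (0, 1)
     R0 -= -1·R1  ⇒  (1, 0)

rank = 2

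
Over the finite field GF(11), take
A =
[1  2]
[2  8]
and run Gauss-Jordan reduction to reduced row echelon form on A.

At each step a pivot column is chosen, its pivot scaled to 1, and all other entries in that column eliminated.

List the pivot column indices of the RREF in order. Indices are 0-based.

pivot columns: 0, 1

pivot(0,0)=1: scale R0 → (1, 2)
  clear (1,0): R1 −= (2)R0 → (0, 4)
pivot(1,1)=4: scale R1 → (0, 1)
  clear (0,1): R0 −= (2)R1 → (1, 0)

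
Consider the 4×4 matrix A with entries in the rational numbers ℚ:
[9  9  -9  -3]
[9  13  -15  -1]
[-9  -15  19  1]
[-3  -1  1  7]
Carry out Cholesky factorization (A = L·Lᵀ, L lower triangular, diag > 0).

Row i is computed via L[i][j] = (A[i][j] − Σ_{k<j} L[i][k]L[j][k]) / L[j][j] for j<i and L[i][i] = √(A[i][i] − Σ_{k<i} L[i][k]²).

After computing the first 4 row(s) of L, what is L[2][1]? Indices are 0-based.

Step 1: L[0][0] = √(9) = 3.
  L[1][0] = (9) / L[0][0] = 3.
Step 2: L[1][1] = √(4) = 2.
  L[2][0] = (-9) / L[0][0] = -3.
  L[2][1] = (-6) / L[1][1] = -3.
Step 3: L[2][2] = √(1) = 1.
  L[3][0] = (-3) / L[0][0] = -1.
  L[3][1] = (2) / L[1][1] = 1.
  L[3][2] = (1) / L[2][2] = 1.
Step 4: L[3][3] = √(4) = 2.

L[2][1] = -3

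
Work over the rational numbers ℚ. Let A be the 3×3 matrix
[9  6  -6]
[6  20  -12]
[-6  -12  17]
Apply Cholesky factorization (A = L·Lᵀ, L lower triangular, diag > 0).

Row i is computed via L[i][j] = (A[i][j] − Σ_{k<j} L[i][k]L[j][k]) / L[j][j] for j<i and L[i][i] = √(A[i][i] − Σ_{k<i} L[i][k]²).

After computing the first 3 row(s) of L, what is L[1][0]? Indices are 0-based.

L[1][0] = 2

Step 1: L[0][0] = √(9) = 3.
  L[1][0] = (6) / L[0][0] = 2.
Step 2: L[1][1] = √(16) = 4.
  L[2][0] = (-6) / L[0][0] = -2.
  L[2][1] = (-8) / L[1][1] = -2.
Step 3: L[2][2] = √(9) = 3.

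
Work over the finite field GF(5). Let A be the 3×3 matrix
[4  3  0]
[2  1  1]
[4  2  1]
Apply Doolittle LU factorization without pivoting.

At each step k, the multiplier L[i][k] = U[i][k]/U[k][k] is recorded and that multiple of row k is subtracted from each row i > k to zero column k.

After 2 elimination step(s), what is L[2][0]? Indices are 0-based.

[col 0] pivot 4
  R1 -= 3*R0 → (0, 2, 1)  (L[1][0] := 3)
  R2 -= 1*R0 → (0, 4, 1)  (L[2][0] := 1)
[col 1] pivot 2
  R2 -= 2*R1 → (0, 0, 4)  (L[2][1] := 2)

L[2][0] = 1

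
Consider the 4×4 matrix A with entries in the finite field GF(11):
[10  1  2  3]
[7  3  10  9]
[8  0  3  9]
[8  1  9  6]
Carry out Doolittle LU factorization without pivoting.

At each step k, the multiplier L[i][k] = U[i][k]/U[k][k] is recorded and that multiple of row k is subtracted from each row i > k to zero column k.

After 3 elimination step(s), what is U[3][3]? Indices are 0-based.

[col 0] pivot 10
  R1 -= 4*R0 → (0, 10, 2, 8)  (L[1][0] := 4)
  R2 -= 3*R0 → (0, 8, 8, 0)  (L[2][0] := 3)
  R3 -= 3*R0 → (0, 9, 3, 8)  (L[3][0] := 3)
[col 1] pivot 10
  R2 -= 3*R1 → (0, 0, 2, 9)  (L[2][1] := 3)
  R3 -= 2*R1 → (0, 0, 10, 3)  (L[3][1] := 2)
[col 2] pivot 2
  R3 -= 5*R2 → (0, 0, 0, 2)  (L[3][2] := 5)

U[3][3] = 2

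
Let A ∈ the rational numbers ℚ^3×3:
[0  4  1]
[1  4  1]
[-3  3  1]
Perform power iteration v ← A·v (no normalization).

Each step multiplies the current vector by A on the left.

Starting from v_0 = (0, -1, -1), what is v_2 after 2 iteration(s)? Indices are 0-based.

v_2 = (-24, -29, -4)

v_0 = (0, -1, -1).
v_1 = A·v_0 = (-5, -5, -4).
v_2 = A·v_1 = (-24, -29, -4).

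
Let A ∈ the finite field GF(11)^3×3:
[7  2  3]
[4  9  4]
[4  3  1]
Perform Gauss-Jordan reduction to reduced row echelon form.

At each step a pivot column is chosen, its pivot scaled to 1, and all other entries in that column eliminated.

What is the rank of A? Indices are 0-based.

pivot(0,0)=7: scale R0 → (1, 5, 2)
  clear (1,0): R1 −= (4)R0 → (0, 0, 7)
  clear (2,0): R2 −= (4)R0 → (0, 5, 4)
pivot(1,1): swap R1↔R2
pivot(1,1)=5: scale R1 → (0, 1, 3)
  clear (0,1): R0 −= (5)R1 → (1, 0, 9)
pivot(2,2)=7: scale R2 → (0, 0, 1)
  clear (0,2): R0 −= (9)R2 → (1, 0, 0)
  clear (1,2): R1 −= (3)R2 → (0, 1, 0)

rank = 3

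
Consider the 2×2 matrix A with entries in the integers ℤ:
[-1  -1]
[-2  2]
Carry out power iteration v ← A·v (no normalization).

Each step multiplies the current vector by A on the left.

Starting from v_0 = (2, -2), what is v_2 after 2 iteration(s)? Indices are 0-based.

v_2 = (8, -16)

v_0 = (2, -2).
v_1 = A·v_0 = (0, -8).
v_2 = A·v_1 = (8, -16).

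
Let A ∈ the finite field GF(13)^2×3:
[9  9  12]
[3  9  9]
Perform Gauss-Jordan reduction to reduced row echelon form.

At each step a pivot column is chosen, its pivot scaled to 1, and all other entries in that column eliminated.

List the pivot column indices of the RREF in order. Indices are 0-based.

pivot columns: 0, 1

[1] R0 /= 9  ⇒  (1, 1, 10)
     R1 -= 3·R0  ⇒  (0, 6, 5)
[2] R1 /= 6  ⇒  (0, 1, 3)
     R0 -= 1·R1  ⇒  (1, 0, 7)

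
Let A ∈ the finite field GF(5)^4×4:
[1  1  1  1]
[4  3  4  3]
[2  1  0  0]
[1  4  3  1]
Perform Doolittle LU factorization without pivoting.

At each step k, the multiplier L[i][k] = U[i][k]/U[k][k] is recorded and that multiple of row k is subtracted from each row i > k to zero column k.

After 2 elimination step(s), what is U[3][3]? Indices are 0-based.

U[3][3] = 2

[col 0] pivot 1
  R1 -= 4*R0 → (0, 4, 0, 4)  (L[1][0] := 4)
  R2 -= 2*R0 → (0, 4, 3, 3)  (L[2][0] := 2)
  R3 -= 1*R0 → (0, 3, 2, 0)  (L[3][0] := 1)
[col 1] pivot 4
  R2 -= 1*R1 → (0, 0, 3, 4)  (L[2][1] := 1)
  R3 -= 2*R1 → (0, 0, 2, 2)  (L[3][1] := 2)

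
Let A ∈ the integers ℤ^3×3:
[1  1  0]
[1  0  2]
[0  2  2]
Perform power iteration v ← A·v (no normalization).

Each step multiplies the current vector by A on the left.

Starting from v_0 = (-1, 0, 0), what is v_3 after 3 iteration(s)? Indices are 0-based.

v_0 = (-1, 0, 0).
v_1 = A·v_0 = (-1, -1, 0).
v_2 = A·v_1 = (-2, -1, -2).
v_3 = A·v_2 = (-3, -6, -6).

v_3 = (-3, -6, -6)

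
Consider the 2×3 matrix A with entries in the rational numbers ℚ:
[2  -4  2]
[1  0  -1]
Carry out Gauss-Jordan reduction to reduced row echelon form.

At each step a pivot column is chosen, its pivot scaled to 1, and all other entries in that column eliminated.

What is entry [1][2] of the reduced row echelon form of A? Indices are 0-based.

step 1: normalize row 0 (÷2) = (1, -2, 1)
  row 1: subtract 1×row0 = (0, 2, -2)
step 2: normalize row 1 (÷2) = (0, 1, -1)
  row 0: subtract -2×row1 = (1, 0, -1)

M[1][2] = -1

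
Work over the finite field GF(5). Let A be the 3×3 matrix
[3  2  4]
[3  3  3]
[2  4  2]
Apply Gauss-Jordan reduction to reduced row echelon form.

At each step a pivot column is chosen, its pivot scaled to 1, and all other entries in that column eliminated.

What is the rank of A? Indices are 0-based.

rank = 3

[1] R0 /= 3  ⇒  (1, 4, 3)
     R1 -= 3·R0  ⇒  (0, 1, 4)
     R2 -= 2·R0  ⇒  (0, 1, 1)
[2] R1 /= 1  ⇒  (0, 1, 4)
     R0 -= 4·R1  ⇒  (1, 0, 2)
     R2 -= 1·R1  ⇒  (0, 0, 2)
[3] R2 /= 2  ⇒  (0, 0, 1)
     R0 -= 2·R2  ⇒  (1, 0, 0)
     R1 -= 4·R2  ⇒  (0, 1, 0)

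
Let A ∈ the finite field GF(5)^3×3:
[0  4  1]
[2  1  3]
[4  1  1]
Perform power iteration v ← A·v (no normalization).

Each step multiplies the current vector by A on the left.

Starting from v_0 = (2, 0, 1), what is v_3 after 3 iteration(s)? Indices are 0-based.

v_0 = (2, 0, 1).
v_1 = A·v_0 = (1, 2, 4).
v_2 = A·v_1 = (2, 1, 0).
v_3 = A·v_2 = (4, 0, 4).

v_3 = (4, 0, 4)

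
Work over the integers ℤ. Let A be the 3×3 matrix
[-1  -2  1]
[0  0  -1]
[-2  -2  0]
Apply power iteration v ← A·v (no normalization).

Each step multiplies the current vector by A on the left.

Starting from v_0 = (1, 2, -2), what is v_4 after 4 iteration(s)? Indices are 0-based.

v_4 = (13, 6, 18)

v_0 = (1, 2, -2).
v_1 = A·v_0 = (-7, 2, -6).
v_2 = A·v_1 = (-3, 6, 10).
v_3 = A·v_2 = (1, -10, -6).
v_4 = A·v_3 = (13, 6, 18).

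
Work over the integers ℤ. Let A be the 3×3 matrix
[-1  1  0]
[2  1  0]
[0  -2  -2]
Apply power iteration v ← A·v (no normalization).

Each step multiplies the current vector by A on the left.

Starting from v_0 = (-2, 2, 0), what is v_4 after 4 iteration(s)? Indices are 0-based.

v_4 = (-18, 18, 84)

v_0 = (-2, 2, 0).
v_1 = A·v_0 = (4, -2, -4).
v_2 = A·v_1 = (-6, 6, 12).
v_3 = A·v_2 = (12, -6, -36).
v_4 = A·v_3 = (-18, 18, 84).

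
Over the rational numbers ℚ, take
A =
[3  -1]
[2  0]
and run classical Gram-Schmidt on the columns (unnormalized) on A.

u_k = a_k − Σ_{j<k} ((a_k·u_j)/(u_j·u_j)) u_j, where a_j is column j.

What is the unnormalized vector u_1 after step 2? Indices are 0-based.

u_1 = (-4/13, 6/13)

Step 1: u_0 = a_0 = (3, 2).
Step 2: u_1 = a_1 − (-3/13)·u_0 = (-4/13, 6/13).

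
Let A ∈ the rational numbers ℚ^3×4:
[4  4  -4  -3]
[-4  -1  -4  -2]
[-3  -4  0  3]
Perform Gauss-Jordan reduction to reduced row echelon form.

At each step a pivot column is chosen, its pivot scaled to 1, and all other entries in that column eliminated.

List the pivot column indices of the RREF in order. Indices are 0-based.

[1] R0 /= 4  ⇒  (1, 1, -1, -3/4)
     R1 -= -4·R0  ⇒  (0, 3, -8, -5)
     R2 -= -3·R0  ⇒  (0, -1, -3, 3/4)
[2] R1 /= 3  ⇒  (0, 1, -8/3, -5/3)
     R0 -= 1·R1  ⇒  (1, 0, 5/3, 11/12)
     R2 -= -1·R1  ⇒  (0, 0, -17/3, -11/12)
[3] R2 /= -17/3  ⇒  (0, 0, 1, 11/68)
     R0 -= 5/3·R2  ⇒  (1, 0, 0, 11/17)
     R1 -= -8/3·R2  ⇒  (0, 1, 0, -21/17)

pivot columns: 0, 1, 2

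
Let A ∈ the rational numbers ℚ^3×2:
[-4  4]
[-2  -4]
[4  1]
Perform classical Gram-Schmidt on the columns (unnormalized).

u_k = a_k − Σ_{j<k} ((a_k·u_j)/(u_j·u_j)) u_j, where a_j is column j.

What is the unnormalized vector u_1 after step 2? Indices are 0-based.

Step 1: u_0 = a_0 = (-4, -2, 4).
Step 2: u_1 = a_1 − (-1/9)·u_0 = (32/9, -38/9, 13/9).

u_1 = (32/9, -38/9, 13/9)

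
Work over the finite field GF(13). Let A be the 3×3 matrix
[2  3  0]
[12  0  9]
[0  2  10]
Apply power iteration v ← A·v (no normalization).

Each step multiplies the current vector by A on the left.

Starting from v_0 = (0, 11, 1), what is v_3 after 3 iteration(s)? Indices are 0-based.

v_3 = (2, 11, 3)

v_0 = (0, 11, 1).
v_1 = A·v_0 = (7, 9, 6).
v_2 = A·v_1 = (2, 8, 0).
v_3 = A·v_2 = (2, 11, 3).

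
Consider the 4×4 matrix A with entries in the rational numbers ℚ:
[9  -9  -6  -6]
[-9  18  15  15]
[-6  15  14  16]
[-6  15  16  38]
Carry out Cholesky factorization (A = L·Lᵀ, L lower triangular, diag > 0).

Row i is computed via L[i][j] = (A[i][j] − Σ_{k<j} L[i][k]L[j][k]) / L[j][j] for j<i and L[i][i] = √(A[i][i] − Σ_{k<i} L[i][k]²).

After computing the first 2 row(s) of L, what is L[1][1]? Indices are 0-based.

L[1][1] = 3

Step 1: L[0][0] = √(9) = 3.
  L[1][0] = (-9) / L[0][0] = -3.
Step 2: L[1][1] = √(9) = 3.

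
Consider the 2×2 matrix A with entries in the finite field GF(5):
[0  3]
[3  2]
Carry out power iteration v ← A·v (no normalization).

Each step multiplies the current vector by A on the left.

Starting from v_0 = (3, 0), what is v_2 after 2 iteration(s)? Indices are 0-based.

v_0 = (3, 0).
v_1 = A·v_0 = (0, 4).
v_2 = A·v_1 = (2, 3).

v_2 = (2, 3)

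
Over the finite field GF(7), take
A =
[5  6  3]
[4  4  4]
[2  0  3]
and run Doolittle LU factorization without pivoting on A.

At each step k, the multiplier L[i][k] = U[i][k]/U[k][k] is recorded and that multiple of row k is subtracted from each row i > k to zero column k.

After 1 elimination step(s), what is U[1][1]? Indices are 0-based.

U[1][1] = 2

[col 0] pivot 5
  R1 -= 5*R0 → (0, 2, 3)  (L[1][0] := 5)
  R2 -= 6*R0 → (0, 6, 6)  (L[2][0] := 6)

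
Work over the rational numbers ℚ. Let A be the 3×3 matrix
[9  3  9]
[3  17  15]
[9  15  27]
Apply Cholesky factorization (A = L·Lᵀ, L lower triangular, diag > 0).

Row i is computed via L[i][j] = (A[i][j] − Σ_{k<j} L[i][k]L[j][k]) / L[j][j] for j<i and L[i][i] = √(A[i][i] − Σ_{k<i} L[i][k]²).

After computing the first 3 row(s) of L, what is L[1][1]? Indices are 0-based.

L[1][1] = 4

Step 1: L[0][0] = √(9) = 3.
  L[1][0] = (3) / L[0][0] = 1.
Step 2: L[1][1] = √(16) = 4.
  L[2][0] = (9) / L[0][0] = 3.
  L[2][1] = (12) / L[1][1] = 3.
Step 3: L[2][2] = √(9) = 3.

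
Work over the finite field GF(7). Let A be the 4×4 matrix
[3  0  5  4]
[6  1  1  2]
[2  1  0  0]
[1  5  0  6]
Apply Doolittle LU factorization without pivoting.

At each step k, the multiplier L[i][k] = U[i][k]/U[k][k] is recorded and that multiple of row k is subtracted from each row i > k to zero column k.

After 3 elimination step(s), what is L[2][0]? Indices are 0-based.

L[2][0] = 3

[col 0] pivot 3
  R1 -= 2*R0 → (0, 1, 5, 1)  (L[1][0] := 2)
  R2 -= 3*R0 → (0, 1, 6, 2)  (L[2][0] := 3)
  R3 -= 5*R0 → (0, 5, 3, 0)  (L[3][0] := 5)
[col 1] pivot 1
  R2 -= 1*R1 → (0, 0, 1, 1)  (L[2][1] := 1)
  R3 -= 5*R1 → (0, 0, 6, 2)  (L[3][1] := 5)
[col 2] pivot 1
  R3 -= 6*R2 → (0, 0, 0, 3)  (L[3][2] := 6)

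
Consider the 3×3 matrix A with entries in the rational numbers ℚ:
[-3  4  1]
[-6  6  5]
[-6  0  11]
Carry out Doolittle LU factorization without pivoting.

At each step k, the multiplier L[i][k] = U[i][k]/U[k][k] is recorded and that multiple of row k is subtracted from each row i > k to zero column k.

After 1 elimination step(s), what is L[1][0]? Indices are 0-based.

[col 0] pivot -3
  R1 -= 2*R0 → (0, -2, 3)  (L[1][0] := 2)
  R2 -= 2*R0 → (0, -8, 9)  (L[2][0] := 2)

L[1][0] = 2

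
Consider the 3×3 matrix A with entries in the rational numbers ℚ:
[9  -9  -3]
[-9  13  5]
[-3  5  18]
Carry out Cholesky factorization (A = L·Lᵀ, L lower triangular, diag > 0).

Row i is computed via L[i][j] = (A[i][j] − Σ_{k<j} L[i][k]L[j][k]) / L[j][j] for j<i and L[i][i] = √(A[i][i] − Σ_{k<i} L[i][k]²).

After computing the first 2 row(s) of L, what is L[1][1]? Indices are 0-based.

Step 1: L[0][0] = √(9) = 3.
  L[1][0] = (-9) / L[0][0] = -3.
Step 2: L[1][1] = √(4) = 2.

L[1][1] = 2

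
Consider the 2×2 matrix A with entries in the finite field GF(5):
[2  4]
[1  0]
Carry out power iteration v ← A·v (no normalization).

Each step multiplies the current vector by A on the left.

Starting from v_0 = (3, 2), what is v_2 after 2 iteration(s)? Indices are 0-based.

v_0 = (3, 2).
v_1 = A·v_0 = (4, 3).
v_2 = A·v_1 = (0, 4).

v_2 = (0, 4)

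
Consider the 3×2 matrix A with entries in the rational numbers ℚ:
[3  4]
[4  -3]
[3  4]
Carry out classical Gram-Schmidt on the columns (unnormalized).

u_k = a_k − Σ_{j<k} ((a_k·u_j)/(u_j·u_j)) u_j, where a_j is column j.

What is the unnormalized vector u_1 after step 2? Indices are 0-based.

Step 1: u_0 = a_0 = (3, 4, 3).
Step 2: u_1 = a_1 − (6/17)·u_0 = (50/17, -75/17, 50/17).

u_1 = (50/17, -75/17, 50/17)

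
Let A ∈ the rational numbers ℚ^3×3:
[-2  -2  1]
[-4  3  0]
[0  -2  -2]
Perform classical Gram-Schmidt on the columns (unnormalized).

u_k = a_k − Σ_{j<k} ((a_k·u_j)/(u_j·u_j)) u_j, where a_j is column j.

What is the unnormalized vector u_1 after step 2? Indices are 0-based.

u_1 = (-14/5, 7/5, -2)

Step 1: u_0 = a_0 = (-2, -4, 0).
Step 2: u_1 = a_1 − (-2/5)·u_0 = (-14/5, 7/5, -2).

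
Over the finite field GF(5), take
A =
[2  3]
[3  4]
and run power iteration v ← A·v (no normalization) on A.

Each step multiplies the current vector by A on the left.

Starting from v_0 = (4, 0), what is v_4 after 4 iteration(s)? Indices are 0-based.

v_0 = (4, 0).
v_1 = A·v_0 = (3, 2).
v_2 = A·v_1 = (2, 2).
v_3 = A·v_2 = (0, 4).
v_4 = A·v_3 = (2, 1).

v_4 = (2, 1)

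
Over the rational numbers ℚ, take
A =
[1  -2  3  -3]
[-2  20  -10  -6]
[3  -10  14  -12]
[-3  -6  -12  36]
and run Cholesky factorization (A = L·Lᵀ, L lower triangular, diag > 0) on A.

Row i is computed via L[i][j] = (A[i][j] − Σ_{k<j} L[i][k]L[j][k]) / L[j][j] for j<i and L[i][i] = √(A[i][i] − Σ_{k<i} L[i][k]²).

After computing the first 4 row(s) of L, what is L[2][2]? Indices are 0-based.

L[2][2] = 2

Step 1: L[0][0] = √(1) = 1.
  L[1][0] = (-2) / L[0][0] = -2.
Step 2: L[1][1] = √(16) = 4.
  L[2][0] = (3) / L[0][0] = 3.
  L[2][1] = (-4) / L[1][1] = -1.
Step 3: L[2][2] = √(4) = 2.
  L[3][0] = (-3) / L[0][0] = -3.
  L[3][1] = (-12) / L[1][1] = -3.
  L[3][2] = (-6) / L[2][2] = -3.
Step 4: L[3][3] = √(9) = 3.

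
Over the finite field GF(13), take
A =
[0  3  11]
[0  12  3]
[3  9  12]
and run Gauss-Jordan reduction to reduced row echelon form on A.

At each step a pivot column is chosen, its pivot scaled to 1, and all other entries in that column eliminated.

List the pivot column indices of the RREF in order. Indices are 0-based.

pivot(0,0): swap R0↔R2
pivot(0,0)=3: scale R0 → (1, 3, 4)
pivot(1,1)=12: scale R1 → (0, 1, 10)
  clear (0,1): R0 −= (3)R1 → (1, 0, 0)
  clear (2,1): R2 −= (3)R1 → (0, 0, 7)
pivot(2,2)=7: scale R2 → (0, 0, 1)
  clear (1,2): R1 −= (10)R2 → (0, 1, 0)

pivot columns: 0, 1, 2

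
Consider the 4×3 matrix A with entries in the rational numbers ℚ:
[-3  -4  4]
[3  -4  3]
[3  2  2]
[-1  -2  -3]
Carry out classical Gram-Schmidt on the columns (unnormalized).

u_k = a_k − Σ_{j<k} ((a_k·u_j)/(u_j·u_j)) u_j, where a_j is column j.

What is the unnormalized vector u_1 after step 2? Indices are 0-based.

Step 1: u_0 = a_0 = (-3, 3, 3, -1).
Step 2: u_1 = a_1 − (2/7)·u_0 = (-22/7, -34/7, 8/7, -12/7).

u_1 = (-22/7, -34/7, 8/7, -12/7)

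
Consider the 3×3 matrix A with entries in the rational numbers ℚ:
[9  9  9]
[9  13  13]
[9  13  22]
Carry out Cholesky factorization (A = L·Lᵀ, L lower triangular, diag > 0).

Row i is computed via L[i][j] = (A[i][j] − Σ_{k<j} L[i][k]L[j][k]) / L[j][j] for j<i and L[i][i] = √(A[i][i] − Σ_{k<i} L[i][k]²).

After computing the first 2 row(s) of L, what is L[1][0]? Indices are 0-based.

L[1][0] = 3

Step 1: L[0][0] = √(9) = 3.
  L[1][0] = (9) / L[0][0] = 3.
Step 2: L[1][1] = √(4) = 2.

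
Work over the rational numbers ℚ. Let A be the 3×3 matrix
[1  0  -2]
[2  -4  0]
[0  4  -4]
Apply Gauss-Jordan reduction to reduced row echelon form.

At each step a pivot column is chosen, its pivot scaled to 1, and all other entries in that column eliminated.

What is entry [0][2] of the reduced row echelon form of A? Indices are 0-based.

pivot(0,0)=1: scale R0 → (1, 0, -2)
  clear (1,0): R1 −= (2)R0 → (0, -4, 4)
pivot(1,1)=-4: scale R1 → (0, 1, -1)
  clear (2,1): R2 −= (4)R1 → (0, 0, 0)
col 2: no nonzero at/below row 2; advance.

M[0][2] = -2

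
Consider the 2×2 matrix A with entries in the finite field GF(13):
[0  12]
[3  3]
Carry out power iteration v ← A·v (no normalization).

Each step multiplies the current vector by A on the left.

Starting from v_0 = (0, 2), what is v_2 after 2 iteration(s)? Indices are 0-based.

v_0 = (0, 2).
v_1 = A·v_0 = (11, 6).
v_2 = A·v_1 = (7, 12).

v_2 = (7, 12)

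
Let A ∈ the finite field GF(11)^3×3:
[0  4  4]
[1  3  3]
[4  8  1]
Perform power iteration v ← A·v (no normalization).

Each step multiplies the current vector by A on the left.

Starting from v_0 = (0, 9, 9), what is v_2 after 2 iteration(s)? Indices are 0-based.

v_0 = (0, 9, 9).
v_1 = A·v_0 = (6, 10, 4).
v_2 = A·v_1 = (1, 4, 9).

v_2 = (1, 4, 9)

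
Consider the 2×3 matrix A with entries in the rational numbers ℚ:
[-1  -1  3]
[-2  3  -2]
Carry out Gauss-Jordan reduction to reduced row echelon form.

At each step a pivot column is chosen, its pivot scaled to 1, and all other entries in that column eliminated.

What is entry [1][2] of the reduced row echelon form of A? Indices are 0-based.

[1] R0 /= -1  ⇒  (1, 1, -3)
     R1 -= -2·R0  ⇒  (0, 5, -8)
[2] R1 /= 5  ⇒  (0, 1, -8/5)
     R0 -= 1·R1  ⇒  (1, 0, -7/5)

M[1][2] = -8/5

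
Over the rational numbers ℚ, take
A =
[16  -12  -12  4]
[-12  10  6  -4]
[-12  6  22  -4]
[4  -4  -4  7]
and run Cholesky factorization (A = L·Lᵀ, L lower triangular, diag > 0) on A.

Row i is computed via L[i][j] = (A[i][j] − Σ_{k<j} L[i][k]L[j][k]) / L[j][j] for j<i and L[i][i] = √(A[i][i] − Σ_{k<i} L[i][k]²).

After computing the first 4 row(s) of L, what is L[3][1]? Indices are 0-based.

Step 1: L[0][0] = √(16) = 4.
  L[1][0] = (-12) / L[0][0] = -3.
Step 2: L[1][1] = √(1) = 1.
  L[2][0] = (-12) / L[0][0] = -3.
  L[2][1] = (-3) / L[1][1] = -3.
Step 3: L[2][2] = √(4) = 2.
  L[3][0] = (4) / L[0][0] = 1.
  L[3][1] = (-1) / L[1][1] = -1.
  L[3][2] = (-4) / L[2][2] = -2.
Step 4: L[3][3] = √(1) = 1.

L[3][1] = -1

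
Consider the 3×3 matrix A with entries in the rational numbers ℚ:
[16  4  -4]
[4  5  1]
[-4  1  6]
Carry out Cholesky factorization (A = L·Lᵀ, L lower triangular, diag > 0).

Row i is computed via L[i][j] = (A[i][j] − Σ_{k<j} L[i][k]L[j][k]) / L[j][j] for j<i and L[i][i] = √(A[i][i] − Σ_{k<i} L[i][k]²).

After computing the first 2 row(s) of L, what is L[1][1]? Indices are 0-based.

L[1][1] = 2

Step 1: L[0][0] = √(16) = 4.
  L[1][0] = (4) / L[0][0] = 1.
Step 2: L[1][1] = √(4) = 2.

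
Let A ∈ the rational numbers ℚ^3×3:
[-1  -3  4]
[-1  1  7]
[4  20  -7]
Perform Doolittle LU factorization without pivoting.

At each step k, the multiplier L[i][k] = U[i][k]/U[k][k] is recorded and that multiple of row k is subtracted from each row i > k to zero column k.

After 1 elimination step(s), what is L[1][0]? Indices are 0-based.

L[1][0] = 1

[col 0] pivot -1
  R1 -= 1*R0 → (0, 4, 3)  (L[1][0] := 1)
  R2 -= -4*R0 → (0, 8, 9)  (L[2][0] := -4)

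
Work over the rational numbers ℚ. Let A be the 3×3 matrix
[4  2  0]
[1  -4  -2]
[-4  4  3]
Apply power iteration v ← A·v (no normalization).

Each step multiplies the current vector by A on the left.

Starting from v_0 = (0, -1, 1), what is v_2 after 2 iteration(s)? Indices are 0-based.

v_2 = (-4, -8, 13)

v_0 = (0, -1, 1).
v_1 = A·v_0 = (-2, 2, -1).
v_2 = A·v_1 = (-4, -8, 13).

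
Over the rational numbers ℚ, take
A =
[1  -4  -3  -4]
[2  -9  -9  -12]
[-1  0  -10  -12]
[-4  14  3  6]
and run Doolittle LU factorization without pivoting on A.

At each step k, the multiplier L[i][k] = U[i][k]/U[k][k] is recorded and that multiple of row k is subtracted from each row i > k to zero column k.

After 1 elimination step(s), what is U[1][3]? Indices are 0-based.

U[1][3] = -4

Step 1: pivot at (0,0) is 1.
  row1 ← row1 − (2)·row0  ⇒  L[1][0]=2, U row1=(0, -1, -3, -4)
  row2 ← row2 − (-1)·row0  ⇒  L[2][0]=-1, U row2=(0, -4, -13, -16)
  row3 ← row3 − (-4)·row0  ⇒  L[3][0]=-4, U row3=(0, -2, -9, -10)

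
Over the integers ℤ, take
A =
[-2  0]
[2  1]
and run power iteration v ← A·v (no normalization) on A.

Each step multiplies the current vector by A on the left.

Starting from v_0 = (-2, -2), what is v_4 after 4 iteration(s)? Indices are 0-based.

v_0 = (-2, -2).
v_1 = A·v_0 = (4, -6).
v_2 = A·v_1 = (-8, 2).
v_3 = A·v_2 = (16, -14).
v_4 = A·v_3 = (-32, 18).

v_4 = (-32, 18)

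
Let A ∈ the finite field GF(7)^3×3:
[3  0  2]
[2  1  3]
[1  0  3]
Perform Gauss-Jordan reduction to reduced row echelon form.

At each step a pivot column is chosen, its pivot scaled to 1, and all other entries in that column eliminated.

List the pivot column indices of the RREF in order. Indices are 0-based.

step 1: normalize row 0 (÷3) = (1, 0, 3)
  row 1: subtract 2×row0 = (0, 1, 4)
  row 2: subtract 1×row0 = (0, 0, 0)
step 2: normalize row 1 (÷1) = (0, 1, 4)
skip col 2 (zero from row 2)

pivot columns: 0, 1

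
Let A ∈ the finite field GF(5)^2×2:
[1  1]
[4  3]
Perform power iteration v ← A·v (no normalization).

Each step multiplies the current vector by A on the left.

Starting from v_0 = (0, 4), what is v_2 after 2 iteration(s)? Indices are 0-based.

v_0 = (0, 4).
v_1 = A·v_0 = (4, 2).
v_2 = A·v_1 = (1, 2).

v_2 = (1, 2)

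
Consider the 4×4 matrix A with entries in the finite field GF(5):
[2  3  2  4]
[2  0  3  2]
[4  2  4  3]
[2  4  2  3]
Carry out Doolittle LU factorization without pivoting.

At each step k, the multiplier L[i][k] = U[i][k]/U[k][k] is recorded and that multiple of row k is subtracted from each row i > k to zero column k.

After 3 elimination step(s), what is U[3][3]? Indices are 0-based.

[col 0] pivot 2
  R1 -= 1*R0 → (0, 2, 1, 3)  (L[1][0] := 1)
  R2 -= 2*R0 → (0, 1, 0, 0)  (L[2][0] := 2)
  R3 -= 1*R0 → (0, 1, 0, 4)  (L[3][0] := 1)
[col 1] pivot 2
  R2 -= 3*R1 → (0, 0, 2, 1)  (L[2][1] := 3)
  R3 -= 3*R1 → (0, 0, 2, 0)  (L[3][1] := 3)
[col 2] pivot 2
  R3 -= 1*R2 → (0, 0, 0, 4)  (L[3][2] := 1)

U[3][3] = 4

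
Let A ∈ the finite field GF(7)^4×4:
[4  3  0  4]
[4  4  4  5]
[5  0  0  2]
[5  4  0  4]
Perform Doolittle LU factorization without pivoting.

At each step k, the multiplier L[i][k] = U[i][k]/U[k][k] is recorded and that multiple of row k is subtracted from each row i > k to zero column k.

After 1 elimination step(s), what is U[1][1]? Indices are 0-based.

U[1][1] = 1

[col 0] pivot 4
  R1 -= 1*R0 → (0, 1, 4, 1)  (L[1][0] := 1)
  R2 -= 3*R0 → (0, 5, 0, 4)  (L[2][0] := 3)
  R3 -= 3*R0 → (0, 2, 0, 6)  (L[3][0] := 3)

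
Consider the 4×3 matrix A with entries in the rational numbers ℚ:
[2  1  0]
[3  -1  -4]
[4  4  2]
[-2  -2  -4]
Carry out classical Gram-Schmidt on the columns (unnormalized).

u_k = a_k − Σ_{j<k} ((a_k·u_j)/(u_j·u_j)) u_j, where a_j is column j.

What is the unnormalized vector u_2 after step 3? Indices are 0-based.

u_2 = (0, 0, -6/5, -12/5)

Step 1: u_0 = a_0 = (2, 3, 4, -2).
Step 2: u_1 = a_1 − (19/33)·u_0 = (-5/33, -30/11, 56/33, -28/33).
Step 3: u_2 = a_2 − (4/33)·u_0 − (8/5)·u_1 = (0, 0, -6/5, -12/5).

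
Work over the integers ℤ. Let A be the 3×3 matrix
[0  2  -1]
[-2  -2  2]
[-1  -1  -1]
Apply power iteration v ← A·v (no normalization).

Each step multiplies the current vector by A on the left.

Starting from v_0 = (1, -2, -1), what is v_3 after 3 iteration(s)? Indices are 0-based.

v_3 = (19, -14, -9)

v_0 = (1, -2, -1).
v_1 = A·v_0 = (-3, 0, 2).
v_2 = A·v_1 = (-2, 10, 1).
v_3 = A·v_2 = (19, -14, -9).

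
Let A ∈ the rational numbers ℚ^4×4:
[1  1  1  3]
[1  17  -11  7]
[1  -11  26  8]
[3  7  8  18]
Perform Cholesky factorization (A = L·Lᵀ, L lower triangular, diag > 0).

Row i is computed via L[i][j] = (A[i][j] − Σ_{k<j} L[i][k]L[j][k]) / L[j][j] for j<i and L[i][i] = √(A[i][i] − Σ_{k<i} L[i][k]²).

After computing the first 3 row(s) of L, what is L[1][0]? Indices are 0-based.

L[1][0] = 1

Step 1: L[0][0] = √(1) = 1.
  L[1][0] = (1) / L[0][0] = 1.
Step 2: L[1][1] = √(16) = 4.
  L[2][0] = (1) / L[0][0] = 1.
  L[2][1] = (-12) / L[1][1] = -3.
Step 3: L[2][2] = √(16) = 4.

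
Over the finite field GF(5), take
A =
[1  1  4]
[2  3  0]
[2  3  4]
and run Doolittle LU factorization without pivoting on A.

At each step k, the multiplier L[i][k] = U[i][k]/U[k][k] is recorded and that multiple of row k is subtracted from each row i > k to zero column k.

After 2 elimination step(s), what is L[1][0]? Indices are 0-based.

Step 1: pivot at (0,0) is 1.
  row1 ← row1 − (2)·row0  ⇒  L[1][0]=2, U row1=(0, 1, 2)
  row2 ← row2 − (2)·row0  ⇒  L[2][0]=2, U row2=(0, 1, 1)
Step 2: pivot at (1,1) is 1.
  row2 ← row2 − (1)·row1  ⇒  L[2][1]=1, U row2=(0, 0, 4)

L[1][0] = 2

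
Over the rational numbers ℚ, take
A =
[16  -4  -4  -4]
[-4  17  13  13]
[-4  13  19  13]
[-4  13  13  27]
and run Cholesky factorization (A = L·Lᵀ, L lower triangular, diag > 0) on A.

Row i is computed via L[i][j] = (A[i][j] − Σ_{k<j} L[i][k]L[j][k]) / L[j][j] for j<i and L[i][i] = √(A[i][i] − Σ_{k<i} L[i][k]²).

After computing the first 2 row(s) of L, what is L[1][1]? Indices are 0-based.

L[1][1] = 4

Step 1: L[0][0] = √(16) = 4.
  L[1][0] = (-4) / L[0][0] = -1.
Step 2: L[1][1] = √(16) = 4.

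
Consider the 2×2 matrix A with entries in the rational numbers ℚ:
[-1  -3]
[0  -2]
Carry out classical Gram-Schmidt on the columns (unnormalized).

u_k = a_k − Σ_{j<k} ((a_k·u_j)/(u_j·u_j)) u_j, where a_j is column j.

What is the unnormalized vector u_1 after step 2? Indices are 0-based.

Step 1: u_0 = a_0 = (-1, 0).
Step 2: u_1 = a_1 − (3)·u_0 = (0, -2).

u_1 = (0, -2)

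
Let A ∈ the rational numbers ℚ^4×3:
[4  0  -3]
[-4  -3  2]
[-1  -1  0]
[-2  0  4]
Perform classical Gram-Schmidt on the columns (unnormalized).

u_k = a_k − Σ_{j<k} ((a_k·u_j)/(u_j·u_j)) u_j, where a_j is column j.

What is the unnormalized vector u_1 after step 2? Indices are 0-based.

Step 1: u_0 = a_0 = (4, -4, -1, -2).
Step 2: u_1 = a_1 − (13/37)·u_0 = (-52/37, -59/37, -24/37, 26/37).

u_1 = (-52/37, -59/37, -24/37, 26/37)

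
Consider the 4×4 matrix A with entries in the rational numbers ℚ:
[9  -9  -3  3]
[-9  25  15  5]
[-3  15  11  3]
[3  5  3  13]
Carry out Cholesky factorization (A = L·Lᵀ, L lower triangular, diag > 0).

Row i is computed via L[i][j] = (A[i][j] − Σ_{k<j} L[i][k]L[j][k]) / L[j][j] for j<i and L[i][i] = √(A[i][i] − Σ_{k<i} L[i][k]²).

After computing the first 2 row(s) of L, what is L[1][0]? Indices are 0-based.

Step 1: L[0][0] = √(9) = 3.
  L[1][0] = (-9) / L[0][0] = -3.
Step 2: L[1][1] = √(16) = 4.

L[1][0] = -3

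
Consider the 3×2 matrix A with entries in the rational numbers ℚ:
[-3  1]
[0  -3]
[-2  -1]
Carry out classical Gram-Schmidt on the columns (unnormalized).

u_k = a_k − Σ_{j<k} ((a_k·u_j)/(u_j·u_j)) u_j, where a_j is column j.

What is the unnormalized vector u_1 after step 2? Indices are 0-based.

u_1 = (10/13, -3, -15/13)

Step 1: u_0 = a_0 = (-3, 0, -2).
Step 2: u_1 = a_1 − (-1/13)·u_0 = (10/13, -3, -15/13).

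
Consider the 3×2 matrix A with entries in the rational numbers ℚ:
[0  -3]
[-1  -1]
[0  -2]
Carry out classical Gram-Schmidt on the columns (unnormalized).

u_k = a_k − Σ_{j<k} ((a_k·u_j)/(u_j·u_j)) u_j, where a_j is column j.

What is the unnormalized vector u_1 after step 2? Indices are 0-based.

u_1 = (-3, 0, -2)

Step 1: u_0 = a_0 = (0, -1, 0).
Step 2: u_1 = a_1 − (1)·u_0 = (-3, 0, -2).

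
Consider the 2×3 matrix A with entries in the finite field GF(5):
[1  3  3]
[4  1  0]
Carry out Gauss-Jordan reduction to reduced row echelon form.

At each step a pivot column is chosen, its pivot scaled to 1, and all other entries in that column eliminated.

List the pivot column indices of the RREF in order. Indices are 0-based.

pivot columns: 0, 1

[1] R0 /= 1  ⇒  (1, 3, 3)
     R1 -= 4·R0  ⇒  (0, 4, 3)
[2] R1 /= 4  ⇒  (0, 1, 2)
     R0 -= 3·R1  ⇒  (1, 0, 2)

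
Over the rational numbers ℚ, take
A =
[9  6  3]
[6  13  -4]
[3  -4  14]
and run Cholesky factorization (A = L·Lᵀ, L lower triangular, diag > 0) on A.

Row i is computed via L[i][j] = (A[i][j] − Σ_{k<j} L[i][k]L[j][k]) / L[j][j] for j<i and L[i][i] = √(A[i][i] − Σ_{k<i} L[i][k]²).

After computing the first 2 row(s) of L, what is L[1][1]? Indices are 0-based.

Step 1: L[0][0] = √(9) = 3.
  L[1][0] = (6) / L[0][0] = 2.
Step 2: L[1][1] = √(9) = 3.

L[1][1] = 3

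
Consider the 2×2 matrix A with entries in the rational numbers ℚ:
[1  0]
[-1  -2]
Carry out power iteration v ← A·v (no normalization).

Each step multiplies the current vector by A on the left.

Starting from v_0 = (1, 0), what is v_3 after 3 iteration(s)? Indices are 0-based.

v_3 = (1, -3)

v_0 = (1, 0).
v_1 = A·v_0 = (1, -1).
v_2 = A·v_1 = (1, 1).
v_3 = A·v_2 = (1, -3).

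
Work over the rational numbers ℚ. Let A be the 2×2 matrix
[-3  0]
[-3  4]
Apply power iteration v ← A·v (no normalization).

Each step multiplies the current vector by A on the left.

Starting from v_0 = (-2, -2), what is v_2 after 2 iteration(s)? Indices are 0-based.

v_2 = (-18, -26)

v_0 = (-2, -2).
v_1 = A·v_0 = (6, -2).
v_2 = A·v_1 = (-18, -26).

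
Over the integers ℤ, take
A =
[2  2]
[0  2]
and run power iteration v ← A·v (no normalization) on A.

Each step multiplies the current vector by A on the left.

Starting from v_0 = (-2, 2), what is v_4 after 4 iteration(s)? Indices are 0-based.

v_0 = (-2, 2).
v_1 = A·v_0 = (0, 4).
v_2 = A·v_1 = (8, 8).
v_3 = A·v_2 = (32, 16).
v_4 = A·v_3 = (96, 32).

v_4 = (96, 32)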